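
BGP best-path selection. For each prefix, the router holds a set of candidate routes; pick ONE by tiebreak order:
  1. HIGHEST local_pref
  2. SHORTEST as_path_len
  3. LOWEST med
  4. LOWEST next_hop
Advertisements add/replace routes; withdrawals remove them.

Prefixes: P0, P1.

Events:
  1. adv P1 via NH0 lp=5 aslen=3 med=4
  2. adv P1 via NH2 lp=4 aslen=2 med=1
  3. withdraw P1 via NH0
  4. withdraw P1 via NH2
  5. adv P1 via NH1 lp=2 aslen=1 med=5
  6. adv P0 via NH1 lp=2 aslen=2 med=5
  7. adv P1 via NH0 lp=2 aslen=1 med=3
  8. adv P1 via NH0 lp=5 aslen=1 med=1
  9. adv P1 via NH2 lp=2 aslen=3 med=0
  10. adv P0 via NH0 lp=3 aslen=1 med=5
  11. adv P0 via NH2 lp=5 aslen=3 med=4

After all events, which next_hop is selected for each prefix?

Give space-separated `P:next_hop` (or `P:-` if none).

Answer: P0:NH2 P1:NH0

Derivation:
Op 1: best P0=- P1=NH0
Op 2: best P0=- P1=NH0
Op 3: best P0=- P1=NH2
Op 4: best P0=- P1=-
Op 5: best P0=- P1=NH1
Op 6: best P0=NH1 P1=NH1
Op 7: best P0=NH1 P1=NH0
Op 8: best P0=NH1 P1=NH0
Op 9: best P0=NH1 P1=NH0
Op 10: best P0=NH0 P1=NH0
Op 11: best P0=NH2 P1=NH0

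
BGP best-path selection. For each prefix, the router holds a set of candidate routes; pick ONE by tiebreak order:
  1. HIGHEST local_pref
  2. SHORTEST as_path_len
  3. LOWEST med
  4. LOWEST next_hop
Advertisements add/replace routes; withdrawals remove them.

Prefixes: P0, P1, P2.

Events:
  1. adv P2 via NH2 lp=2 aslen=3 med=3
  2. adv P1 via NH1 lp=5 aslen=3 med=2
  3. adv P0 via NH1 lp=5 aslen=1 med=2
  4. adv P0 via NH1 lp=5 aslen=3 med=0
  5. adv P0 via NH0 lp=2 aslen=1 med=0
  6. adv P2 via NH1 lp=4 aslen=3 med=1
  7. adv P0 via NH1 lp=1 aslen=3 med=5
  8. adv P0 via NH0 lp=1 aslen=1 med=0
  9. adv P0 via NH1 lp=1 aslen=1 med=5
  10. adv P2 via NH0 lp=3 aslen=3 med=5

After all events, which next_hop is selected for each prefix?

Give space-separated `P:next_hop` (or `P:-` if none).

Answer: P0:NH0 P1:NH1 P2:NH1

Derivation:
Op 1: best P0=- P1=- P2=NH2
Op 2: best P0=- P1=NH1 P2=NH2
Op 3: best P0=NH1 P1=NH1 P2=NH2
Op 4: best P0=NH1 P1=NH1 P2=NH2
Op 5: best P0=NH1 P1=NH1 P2=NH2
Op 6: best P0=NH1 P1=NH1 P2=NH1
Op 7: best P0=NH0 P1=NH1 P2=NH1
Op 8: best P0=NH0 P1=NH1 P2=NH1
Op 9: best P0=NH0 P1=NH1 P2=NH1
Op 10: best P0=NH0 P1=NH1 P2=NH1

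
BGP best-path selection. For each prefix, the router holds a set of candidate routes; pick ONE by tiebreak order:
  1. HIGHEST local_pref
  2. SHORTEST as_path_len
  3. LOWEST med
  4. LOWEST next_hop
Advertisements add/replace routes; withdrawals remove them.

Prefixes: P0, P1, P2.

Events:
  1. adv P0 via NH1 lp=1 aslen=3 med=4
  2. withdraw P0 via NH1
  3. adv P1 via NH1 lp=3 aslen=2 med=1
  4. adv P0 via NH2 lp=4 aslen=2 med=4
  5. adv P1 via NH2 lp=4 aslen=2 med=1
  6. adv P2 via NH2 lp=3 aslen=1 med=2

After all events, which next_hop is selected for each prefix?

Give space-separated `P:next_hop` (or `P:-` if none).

Answer: P0:NH2 P1:NH2 P2:NH2

Derivation:
Op 1: best P0=NH1 P1=- P2=-
Op 2: best P0=- P1=- P2=-
Op 3: best P0=- P1=NH1 P2=-
Op 4: best P0=NH2 P1=NH1 P2=-
Op 5: best P0=NH2 P1=NH2 P2=-
Op 6: best P0=NH2 P1=NH2 P2=NH2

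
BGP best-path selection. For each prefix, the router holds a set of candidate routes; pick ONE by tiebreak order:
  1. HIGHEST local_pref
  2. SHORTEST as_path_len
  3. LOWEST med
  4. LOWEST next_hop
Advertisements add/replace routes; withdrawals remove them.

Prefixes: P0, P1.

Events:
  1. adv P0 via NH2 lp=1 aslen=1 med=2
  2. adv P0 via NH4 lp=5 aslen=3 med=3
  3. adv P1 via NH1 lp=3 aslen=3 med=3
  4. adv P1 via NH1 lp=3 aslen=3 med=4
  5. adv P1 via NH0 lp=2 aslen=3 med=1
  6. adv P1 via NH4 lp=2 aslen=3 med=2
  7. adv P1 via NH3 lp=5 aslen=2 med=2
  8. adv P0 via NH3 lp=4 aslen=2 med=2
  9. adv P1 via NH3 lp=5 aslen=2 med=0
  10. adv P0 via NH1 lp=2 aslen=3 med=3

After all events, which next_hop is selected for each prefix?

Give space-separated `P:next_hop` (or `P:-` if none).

Answer: P0:NH4 P1:NH3

Derivation:
Op 1: best P0=NH2 P1=-
Op 2: best P0=NH4 P1=-
Op 3: best P0=NH4 P1=NH1
Op 4: best P0=NH4 P1=NH1
Op 5: best P0=NH4 P1=NH1
Op 6: best P0=NH4 P1=NH1
Op 7: best P0=NH4 P1=NH3
Op 8: best P0=NH4 P1=NH3
Op 9: best P0=NH4 P1=NH3
Op 10: best P0=NH4 P1=NH3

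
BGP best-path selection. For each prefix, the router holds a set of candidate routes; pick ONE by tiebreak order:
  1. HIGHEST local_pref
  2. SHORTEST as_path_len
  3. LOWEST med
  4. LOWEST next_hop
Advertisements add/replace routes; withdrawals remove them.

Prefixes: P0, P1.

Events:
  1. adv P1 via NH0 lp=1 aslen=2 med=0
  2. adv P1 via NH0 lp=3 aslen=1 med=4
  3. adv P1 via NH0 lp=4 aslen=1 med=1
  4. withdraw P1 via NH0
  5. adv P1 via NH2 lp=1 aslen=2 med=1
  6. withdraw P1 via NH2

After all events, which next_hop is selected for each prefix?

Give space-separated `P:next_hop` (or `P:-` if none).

Answer: P0:- P1:-

Derivation:
Op 1: best P0=- P1=NH0
Op 2: best P0=- P1=NH0
Op 3: best P0=- P1=NH0
Op 4: best P0=- P1=-
Op 5: best P0=- P1=NH2
Op 6: best P0=- P1=-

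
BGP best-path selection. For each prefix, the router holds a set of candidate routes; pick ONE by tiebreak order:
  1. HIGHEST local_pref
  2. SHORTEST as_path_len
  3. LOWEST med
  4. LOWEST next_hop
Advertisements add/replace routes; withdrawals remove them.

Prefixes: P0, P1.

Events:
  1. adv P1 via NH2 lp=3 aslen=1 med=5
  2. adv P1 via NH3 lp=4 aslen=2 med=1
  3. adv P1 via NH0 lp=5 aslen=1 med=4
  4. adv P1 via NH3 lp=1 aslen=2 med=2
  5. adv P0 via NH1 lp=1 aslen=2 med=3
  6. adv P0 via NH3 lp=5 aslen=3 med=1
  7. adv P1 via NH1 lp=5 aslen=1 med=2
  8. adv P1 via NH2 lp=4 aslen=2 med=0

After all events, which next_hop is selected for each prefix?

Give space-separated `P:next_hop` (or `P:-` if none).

Answer: P0:NH3 P1:NH1

Derivation:
Op 1: best P0=- P1=NH2
Op 2: best P0=- P1=NH3
Op 3: best P0=- P1=NH0
Op 4: best P0=- P1=NH0
Op 5: best P0=NH1 P1=NH0
Op 6: best P0=NH3 P1=NH0
Op 7: best P0=NH3 P1=NH1
Op 8: best P0=NH3 P1=NH1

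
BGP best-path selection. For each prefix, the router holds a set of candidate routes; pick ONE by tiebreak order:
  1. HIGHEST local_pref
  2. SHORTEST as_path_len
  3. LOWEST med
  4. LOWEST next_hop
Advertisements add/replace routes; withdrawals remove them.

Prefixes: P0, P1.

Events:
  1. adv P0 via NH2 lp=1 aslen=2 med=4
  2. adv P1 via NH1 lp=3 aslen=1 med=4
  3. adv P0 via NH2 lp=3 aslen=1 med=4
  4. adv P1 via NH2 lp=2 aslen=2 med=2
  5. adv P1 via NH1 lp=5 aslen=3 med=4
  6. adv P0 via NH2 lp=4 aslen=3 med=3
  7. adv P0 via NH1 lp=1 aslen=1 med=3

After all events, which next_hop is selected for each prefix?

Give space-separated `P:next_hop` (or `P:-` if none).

Answer: P0:NH2 P1:NH1

Derivation:
Op 1: best P0=NH2 P1=-
Op 2: best P0=NH2 P1=NH1
Op 3: best P0=NH2 P1=NH1
Op 4: best P0=NH2 P1=NH1
Op 5: best P0=NH2 P1=NH1
Op 6: best P0=NH2 P1=NH1
Op 7: best P0=NH2 P1=NH1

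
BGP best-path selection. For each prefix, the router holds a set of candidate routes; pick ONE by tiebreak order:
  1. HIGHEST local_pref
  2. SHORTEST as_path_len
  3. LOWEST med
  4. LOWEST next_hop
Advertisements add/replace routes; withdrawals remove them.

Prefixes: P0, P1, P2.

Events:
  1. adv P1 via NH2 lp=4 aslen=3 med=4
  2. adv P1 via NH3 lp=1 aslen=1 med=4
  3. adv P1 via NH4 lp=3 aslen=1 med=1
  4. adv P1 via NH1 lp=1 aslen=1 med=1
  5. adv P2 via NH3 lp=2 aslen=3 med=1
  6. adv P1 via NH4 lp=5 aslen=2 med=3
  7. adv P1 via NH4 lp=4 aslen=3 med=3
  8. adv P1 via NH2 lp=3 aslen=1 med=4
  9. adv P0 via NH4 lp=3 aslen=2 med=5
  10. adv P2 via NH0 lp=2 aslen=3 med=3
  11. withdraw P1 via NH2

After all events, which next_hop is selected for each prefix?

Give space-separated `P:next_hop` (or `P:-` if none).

Answer: P0:NH4 P1:NH4 P2:NH3

Derivation:
Op 1: best P0=- P1=NH2 P2=-
Op 2: best P0=- P1=NH2 P2=-
Op 3: best P0=- P1=NH2 P2=-
Op 4: best P0=- P1=NH2 P2=-
Op 5: best P0=- P1=NH2 P2=NH3
Op 6: best P0=- P1=NH4 P2=NH3
Op 7: best P0=- P1=NH4 P2=NH3
Op 8: best P0=- P1=NH4 P2=NH3
Op 9: best P0=NH4 P1=NH4 P2=NH3
Op 10: best P0=NH4 P1=NH4 P2=NH3
Op 11: best P0=NH4 P1=NH4 P2=NH3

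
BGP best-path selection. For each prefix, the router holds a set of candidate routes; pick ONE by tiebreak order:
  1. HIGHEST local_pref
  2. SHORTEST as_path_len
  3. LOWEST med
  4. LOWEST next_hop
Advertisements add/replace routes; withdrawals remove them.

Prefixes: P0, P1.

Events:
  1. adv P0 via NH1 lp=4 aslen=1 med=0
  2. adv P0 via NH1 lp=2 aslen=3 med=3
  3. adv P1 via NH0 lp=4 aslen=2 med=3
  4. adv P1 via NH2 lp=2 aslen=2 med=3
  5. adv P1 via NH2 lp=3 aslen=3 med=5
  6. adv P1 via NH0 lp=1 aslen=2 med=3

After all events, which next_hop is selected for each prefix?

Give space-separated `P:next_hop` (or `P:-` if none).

Answer: P0:NH1 P1:NH2

Derivation:
Op 1: best P0=NH1 P1=-
Op 2: best P0=NH1 P1=-
Op 3: best P0=NH1 P1=NH0
Op 4: best P0=NH1 P1=NH0
Op 5: best P0=NH1 P1=NH0
Op 6: best P0=NH1 P1=NH2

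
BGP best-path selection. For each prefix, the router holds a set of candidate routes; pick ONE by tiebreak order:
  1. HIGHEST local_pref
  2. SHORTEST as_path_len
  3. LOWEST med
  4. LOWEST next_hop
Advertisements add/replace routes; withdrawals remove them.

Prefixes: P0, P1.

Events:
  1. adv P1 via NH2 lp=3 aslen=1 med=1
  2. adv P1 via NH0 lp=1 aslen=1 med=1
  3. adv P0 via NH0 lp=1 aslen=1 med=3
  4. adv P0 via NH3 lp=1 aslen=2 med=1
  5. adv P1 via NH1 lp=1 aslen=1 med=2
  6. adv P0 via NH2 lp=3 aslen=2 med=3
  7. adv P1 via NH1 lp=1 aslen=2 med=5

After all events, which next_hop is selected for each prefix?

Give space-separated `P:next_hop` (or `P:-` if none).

Answer: P0:NH2 P1:NH2

Derivation:
Op 1: best P0=- P1=NH2
Op 2: best P0=- P1=NH2
Op 3: best P0=NH0 P1=NH2
Op 4: best P0=NH0 P1=NH2
Op 5: best P0=NH0 P1=NH2
Op 6: best P0=NH2 P1=NH2
Op 7: best P0=NH2 P1=NH2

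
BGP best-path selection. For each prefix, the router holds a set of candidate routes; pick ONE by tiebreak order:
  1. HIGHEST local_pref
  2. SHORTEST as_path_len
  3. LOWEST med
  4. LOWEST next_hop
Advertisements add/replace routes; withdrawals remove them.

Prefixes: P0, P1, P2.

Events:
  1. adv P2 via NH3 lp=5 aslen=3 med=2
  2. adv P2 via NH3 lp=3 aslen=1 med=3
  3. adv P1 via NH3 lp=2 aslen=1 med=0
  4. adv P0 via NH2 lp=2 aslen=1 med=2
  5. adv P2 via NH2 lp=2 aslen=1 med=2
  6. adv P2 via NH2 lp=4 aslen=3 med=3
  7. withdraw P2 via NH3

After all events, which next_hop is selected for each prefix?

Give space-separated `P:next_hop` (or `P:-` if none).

Op 1: best P0=- P1=- P2=NH3
Op 2: best P0=- P1=- P2=NH3
Op 3: best P0=- P1=NH3 P2=NH3
Op 4: best P0=NH2 P1=NH3 P2=NH3
Op 5: best P0=NH2 P1=NH3 P2=NH3
Op 6: best P0=NH2 P1=NH3 P2=NH2
Op 7: best P0=NH2 P1=NH3 P2=NH2

Answer: P0:NH2 P1:NH3 P2:NH2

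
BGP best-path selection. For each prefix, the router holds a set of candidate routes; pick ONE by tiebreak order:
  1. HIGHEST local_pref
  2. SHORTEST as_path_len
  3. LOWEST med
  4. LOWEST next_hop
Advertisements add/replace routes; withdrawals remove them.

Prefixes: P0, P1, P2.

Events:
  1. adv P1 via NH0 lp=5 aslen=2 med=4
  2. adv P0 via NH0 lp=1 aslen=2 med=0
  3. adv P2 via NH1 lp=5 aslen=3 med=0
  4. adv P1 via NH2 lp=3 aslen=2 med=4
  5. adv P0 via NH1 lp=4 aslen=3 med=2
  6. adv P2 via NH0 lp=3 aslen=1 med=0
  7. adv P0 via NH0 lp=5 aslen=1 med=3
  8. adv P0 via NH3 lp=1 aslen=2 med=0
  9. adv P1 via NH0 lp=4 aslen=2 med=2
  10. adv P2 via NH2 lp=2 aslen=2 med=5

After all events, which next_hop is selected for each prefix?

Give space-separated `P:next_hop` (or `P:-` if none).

Op 1: best P0=- P1=NH0 P2=-
Op 2: best P0=NH0 P1=NH0 P2=-
Op 3: best P0=NH0 P1=NH0 P2=NH1
Op 4: best P0=NH0 P1=NH0 P2=NH1
Op 5: best P0=NH1 P1=NH0 P2=NH1
Op 6: best P0=NH1 P1=NH0 P2=NH1
Op 7: best P0=NH0 P1=NH0 P2=NH1
Op 8: best P0=NH0 P1=NH0 P2=NH1
Op 9: best P0=NH0 P1=NH0 P2=NH1
Op 10: best P0=NH0 P1=NH0 P2=NH1

Answer: P0:NH0 P1:NH0 P2:NH1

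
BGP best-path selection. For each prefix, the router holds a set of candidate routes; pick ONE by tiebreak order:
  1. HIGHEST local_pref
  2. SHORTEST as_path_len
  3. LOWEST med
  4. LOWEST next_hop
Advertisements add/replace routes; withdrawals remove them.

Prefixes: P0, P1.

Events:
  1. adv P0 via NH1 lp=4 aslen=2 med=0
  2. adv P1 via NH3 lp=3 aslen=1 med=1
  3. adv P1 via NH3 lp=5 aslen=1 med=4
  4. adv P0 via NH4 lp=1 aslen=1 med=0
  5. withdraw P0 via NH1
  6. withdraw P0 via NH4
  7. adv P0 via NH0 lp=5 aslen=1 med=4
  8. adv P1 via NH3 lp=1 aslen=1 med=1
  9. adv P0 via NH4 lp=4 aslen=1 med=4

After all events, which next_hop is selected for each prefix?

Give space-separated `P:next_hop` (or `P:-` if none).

Answer: P0:NH0 P1:NH3

Derivation:
Op 1: best P0=NH1 P1=-
Op 2: best P0=NH1 P1=NH3
Op 3: best P0=NH1 P1=NH3
Op 4: best P0=NH1 P1=NH3
Op 5: best P0=NH4 P1=NH3
Op 6: best P0=- P1=NH3
Op 7: best P0=NH0 P1=NH3
Op 8: best P0=NH0 P1=NH3
Op 9: best P0=NH0 P1=NH3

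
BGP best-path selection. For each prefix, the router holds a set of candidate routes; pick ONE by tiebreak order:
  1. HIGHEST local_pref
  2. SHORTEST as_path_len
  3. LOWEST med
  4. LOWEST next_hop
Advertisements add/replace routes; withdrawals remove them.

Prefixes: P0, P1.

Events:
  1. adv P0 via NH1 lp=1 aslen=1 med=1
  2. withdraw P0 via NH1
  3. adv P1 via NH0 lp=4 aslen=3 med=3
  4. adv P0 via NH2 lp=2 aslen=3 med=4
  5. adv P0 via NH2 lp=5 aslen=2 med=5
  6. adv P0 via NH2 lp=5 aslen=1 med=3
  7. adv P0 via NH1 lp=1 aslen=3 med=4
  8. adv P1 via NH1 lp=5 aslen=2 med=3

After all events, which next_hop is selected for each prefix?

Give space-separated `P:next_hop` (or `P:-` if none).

Answer: P0:NH2 P1:NH1

Derivation:
Op 1: best P0=NH1 P1=-
Op 2: best P0=- P1=-
Op 3: best P0=- P1=NH0
Op 4: best P0=NH2 P1=NH0
Op 5: best P0=NH2 P1=NH0
Op 6: best P0=NH2 P1=NH0
Op 7: best P0=NH2 P1=NH0
Op 8: best P0=NH2 P1=NH1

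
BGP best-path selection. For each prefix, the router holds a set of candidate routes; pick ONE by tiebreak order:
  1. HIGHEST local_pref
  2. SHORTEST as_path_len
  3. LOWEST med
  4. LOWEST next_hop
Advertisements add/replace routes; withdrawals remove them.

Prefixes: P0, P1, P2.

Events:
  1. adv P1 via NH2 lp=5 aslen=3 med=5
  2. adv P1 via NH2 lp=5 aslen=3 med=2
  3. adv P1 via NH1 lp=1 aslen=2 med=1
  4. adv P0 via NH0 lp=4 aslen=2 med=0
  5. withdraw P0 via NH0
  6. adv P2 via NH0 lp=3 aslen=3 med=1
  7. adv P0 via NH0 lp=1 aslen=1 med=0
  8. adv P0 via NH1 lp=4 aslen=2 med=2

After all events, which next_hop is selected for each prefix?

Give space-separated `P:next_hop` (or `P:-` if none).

Answer: P0:NH1 P1:NH2 P2:NH0

Derivation:
Op 1: best P0=- P1=NH2 P2=-
Op 2: best P0=- P1=NH2 P2=-
Op 3: best P0=- P1=NH2 P2=-
Op 4: best P0=NH0 P1=NH2 P2=-
Op 5: best P0=- P1=NH2 P2=-
Op 6: best P0=- P1=NH2 P2=NH0
Op 7: best P0=NH0 P1=NH2 P2=NH0
Op 8: best P0=NH1 P1=NH2 P2=NH0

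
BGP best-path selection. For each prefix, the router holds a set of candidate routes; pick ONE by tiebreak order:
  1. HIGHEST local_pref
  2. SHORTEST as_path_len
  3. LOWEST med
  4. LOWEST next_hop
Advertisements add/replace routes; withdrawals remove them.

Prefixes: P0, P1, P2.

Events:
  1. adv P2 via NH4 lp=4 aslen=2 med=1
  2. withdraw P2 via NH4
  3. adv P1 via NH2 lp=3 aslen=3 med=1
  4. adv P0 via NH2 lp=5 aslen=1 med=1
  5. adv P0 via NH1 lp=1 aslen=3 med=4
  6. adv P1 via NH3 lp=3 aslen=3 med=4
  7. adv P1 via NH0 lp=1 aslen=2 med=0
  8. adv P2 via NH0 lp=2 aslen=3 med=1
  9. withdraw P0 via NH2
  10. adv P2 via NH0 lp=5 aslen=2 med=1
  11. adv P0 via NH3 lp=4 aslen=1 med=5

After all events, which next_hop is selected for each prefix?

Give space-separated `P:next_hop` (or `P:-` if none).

Op 1: best P0=- P1=- P2=NH4
Op 2: best P0=- P1=- P2=-
Op 3: best P0=- P1=NH2 P2=-
Op 4: best P0=NH2 P1=NH2 P2=-
Op 5: best P0=NH2 P1=NH2 P2=-
Op 6: best P0=NH2 P1=NH2 P2=-
Op 7: best P0=NH2 P1=NH2 P2=-
Op 8: best P0=NH2 P1=NH2 P2=NH0
Op 9: best P0=NH1 P1=NH2 P2=NH0
Op 10: best P0=NH1 P1=NH2 P2=NH0
Op 11: best P0=NH3 P1=NH2 P2=NH0

Answer: P0:NH3 P1:NH2 P2:NH0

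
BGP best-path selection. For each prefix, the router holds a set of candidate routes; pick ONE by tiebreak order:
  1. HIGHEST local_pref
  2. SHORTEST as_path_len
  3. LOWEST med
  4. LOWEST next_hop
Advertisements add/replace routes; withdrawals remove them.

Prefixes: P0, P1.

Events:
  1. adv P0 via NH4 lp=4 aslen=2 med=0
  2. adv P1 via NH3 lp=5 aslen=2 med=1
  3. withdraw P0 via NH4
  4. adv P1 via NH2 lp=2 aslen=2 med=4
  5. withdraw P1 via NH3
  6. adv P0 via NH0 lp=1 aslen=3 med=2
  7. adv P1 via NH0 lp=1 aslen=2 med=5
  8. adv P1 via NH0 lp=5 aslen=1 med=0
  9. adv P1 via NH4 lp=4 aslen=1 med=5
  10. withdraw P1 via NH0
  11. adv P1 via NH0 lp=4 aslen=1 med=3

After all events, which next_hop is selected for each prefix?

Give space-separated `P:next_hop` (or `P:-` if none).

Answer: P0:NH0 P1:NH0

Derivation:
Op 1: best P0=NH4 P1=-
Op 2: best P0=NH4 P1=NH3
Op 3: best P0=- P1=NH3
Op 4: best P0=- P1=NH3
Op 5: best P0=- P1=NH2
Op 6: best P0=NH0 P1=NH2
Op 7: best P0=NH0 P1=NH2
Op 8: best P0=NH0 P1=NH0
Op 9: best P0=NH0 P1=NH0
Op 10: best P0=NH0 P1=NH4
Op 11: best P0=NH0 P1=NH0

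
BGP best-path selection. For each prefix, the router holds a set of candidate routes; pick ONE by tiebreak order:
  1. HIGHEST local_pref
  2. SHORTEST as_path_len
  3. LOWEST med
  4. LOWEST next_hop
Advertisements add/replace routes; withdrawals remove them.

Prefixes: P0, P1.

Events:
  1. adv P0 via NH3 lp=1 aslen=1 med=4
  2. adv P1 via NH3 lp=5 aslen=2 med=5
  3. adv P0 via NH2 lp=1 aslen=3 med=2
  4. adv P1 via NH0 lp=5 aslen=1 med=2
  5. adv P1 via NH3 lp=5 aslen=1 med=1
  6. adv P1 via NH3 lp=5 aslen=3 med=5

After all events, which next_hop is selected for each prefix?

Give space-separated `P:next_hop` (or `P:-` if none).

Answer: P0:NH3 P1:NH0

Derivation:
Op 1: best P0=NH3 P1=-
Op 2: best P0=NH3 P1=NH3
Op 3: best P0=NH3 P1=NH3
Op 4: best P0=NH3 P1=NH0
Op 5: best P0=NH3 P1=NH3
Op 6: best P0=NH3 P1=NH0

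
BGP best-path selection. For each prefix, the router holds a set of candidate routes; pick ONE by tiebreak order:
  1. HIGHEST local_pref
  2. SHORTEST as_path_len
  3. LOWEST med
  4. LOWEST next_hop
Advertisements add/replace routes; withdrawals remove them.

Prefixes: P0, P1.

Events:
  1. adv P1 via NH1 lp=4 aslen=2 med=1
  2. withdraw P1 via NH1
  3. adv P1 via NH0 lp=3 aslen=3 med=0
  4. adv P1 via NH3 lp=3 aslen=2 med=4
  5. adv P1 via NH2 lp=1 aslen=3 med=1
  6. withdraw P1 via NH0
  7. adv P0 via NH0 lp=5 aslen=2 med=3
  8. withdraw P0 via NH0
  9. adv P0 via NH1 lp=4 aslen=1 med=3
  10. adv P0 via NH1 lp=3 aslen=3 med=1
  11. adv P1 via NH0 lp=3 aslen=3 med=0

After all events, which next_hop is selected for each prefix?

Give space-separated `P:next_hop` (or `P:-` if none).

Answer: P0:NH1 P1:NH3

Derivation:
Op 1: best P0=- P1=NH1
Op 2: best P0=- P1=-
Op 3: best P0=- P1=NH0
Op 4: best P0=- P1=NH3
Op 5: best P0=- P1=NH3
Op 6: best P0=- P1=NH3
Op 7: best P0=NH0 P1=NH3
Op 8: best P0=- P1=NH3
Op 9: best P0=NH1 P1=NH3
Op 10: best P0=NH1 P1=NH3
Op 11: best P0=NH1 P1=NH3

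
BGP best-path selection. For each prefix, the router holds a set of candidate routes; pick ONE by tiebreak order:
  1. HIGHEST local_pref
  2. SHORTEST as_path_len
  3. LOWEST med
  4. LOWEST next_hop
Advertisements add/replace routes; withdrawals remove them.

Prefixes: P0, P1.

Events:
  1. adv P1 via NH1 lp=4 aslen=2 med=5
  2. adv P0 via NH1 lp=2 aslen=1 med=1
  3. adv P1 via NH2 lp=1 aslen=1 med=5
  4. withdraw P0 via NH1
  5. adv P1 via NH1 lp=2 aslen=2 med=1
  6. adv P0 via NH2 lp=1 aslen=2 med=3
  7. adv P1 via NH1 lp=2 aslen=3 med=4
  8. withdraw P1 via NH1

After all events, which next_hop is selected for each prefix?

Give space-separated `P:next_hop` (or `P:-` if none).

Answer: P0:NH2 P1:NH2

Derivation:
Op 1: best P0=- P1=NH1
Op 2: best P0=NH1 P1=NH1
Op 3: best P0=NH1 P1=NH1
Op 4: best P0=- P1=NH1
Op 5: best P0=- P1=NH1
Op 6: best P0=NH2 P1=NH1
Op 7: best P0=NH2 P1=NH1
Op 8: best P0=NH2 P1=NH2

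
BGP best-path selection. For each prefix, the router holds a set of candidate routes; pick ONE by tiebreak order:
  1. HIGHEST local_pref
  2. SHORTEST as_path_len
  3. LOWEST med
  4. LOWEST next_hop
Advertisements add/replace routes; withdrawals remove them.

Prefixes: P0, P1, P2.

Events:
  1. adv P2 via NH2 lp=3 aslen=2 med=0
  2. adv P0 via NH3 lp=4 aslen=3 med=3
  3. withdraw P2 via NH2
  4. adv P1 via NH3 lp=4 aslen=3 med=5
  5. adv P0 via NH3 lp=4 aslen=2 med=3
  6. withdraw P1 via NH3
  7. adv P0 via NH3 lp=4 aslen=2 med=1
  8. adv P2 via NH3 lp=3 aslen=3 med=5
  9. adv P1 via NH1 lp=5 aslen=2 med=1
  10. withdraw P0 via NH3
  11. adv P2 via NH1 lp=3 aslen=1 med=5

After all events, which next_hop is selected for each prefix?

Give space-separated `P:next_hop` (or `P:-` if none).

Op 1: best P0=- P1=- P2=NH2
Op 2: best P0=NH3 P1=- P2=NH2
Op 3: best P0=NH3 P1=- P2=-
Op 4: best P0=NH3 P1=NH3 P2=-
Op 5: best P0=NH3 P1=NH3 P2=-
Op 6: best P0=NH3 P1=- P2=-
Op 7: best P0=NH3 P1=- P2=-
Op 8: best P0=NH3 P1=- P2=NH3
Op 9: best P0=NH3 P1=NH1 P2=NH3
Op 10: best P0=- P1=NH1 P2=NH3
Op 11: best P0=- P1=NH1 P2=NH1

Answer: P0:- P1:NH1 P2:NH1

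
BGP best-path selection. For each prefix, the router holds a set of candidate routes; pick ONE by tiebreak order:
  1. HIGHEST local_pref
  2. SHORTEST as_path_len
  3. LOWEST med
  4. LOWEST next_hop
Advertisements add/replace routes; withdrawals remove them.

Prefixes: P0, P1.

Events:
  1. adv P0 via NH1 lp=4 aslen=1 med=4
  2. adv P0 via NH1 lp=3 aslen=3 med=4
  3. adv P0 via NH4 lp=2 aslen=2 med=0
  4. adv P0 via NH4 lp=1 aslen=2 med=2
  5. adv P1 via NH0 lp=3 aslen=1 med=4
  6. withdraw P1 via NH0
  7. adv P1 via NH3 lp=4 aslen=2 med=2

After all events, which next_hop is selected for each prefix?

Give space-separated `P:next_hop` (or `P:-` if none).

Answer: P0:NH1 P1:NH3

Derivation:
Op 1: best P0=NH1 P1=-
Op 2: best P0=NH1 P1=-
Op 3: best P0=NH1 P1=-
Op 4: best P0=NH1 P1=-
Op 5: best P0=NH1 P1=NH0
Op 6: best P0=NH1 P1=-
Op 7: best P0=NH1 P1=NH3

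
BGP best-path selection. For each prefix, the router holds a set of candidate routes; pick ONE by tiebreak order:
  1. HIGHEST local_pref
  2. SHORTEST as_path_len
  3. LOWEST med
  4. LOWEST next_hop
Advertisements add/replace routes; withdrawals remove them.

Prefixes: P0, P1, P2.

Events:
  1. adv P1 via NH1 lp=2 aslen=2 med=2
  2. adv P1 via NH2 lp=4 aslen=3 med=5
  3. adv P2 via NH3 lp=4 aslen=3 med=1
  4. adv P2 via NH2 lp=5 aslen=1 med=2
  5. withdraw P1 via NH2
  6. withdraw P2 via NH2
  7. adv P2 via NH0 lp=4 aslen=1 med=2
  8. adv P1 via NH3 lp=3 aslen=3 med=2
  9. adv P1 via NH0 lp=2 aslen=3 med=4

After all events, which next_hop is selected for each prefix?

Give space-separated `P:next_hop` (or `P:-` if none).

Op 1: best P0=- P1=NH1 P2=-
Op 2: best P0=- P1=NH2 P2=-
Op 3: best P0=- P1=NH2 P2=NH3
Op 4: best P0=- P1=NH2 P2=NH2
Op 5: best P0=- P1=NH1 P2=NH2
Op 6: best P0=- P1=NH1 P2=NH3
Op 7: best P0=- P1=NH1 P2=NH0
Op 8: best P0=- P1=NH3 P2=NH0
Op 9: best P0=- P1=NH3 P2=NH0

Answer: P0:- P1:NH3 P2:NH0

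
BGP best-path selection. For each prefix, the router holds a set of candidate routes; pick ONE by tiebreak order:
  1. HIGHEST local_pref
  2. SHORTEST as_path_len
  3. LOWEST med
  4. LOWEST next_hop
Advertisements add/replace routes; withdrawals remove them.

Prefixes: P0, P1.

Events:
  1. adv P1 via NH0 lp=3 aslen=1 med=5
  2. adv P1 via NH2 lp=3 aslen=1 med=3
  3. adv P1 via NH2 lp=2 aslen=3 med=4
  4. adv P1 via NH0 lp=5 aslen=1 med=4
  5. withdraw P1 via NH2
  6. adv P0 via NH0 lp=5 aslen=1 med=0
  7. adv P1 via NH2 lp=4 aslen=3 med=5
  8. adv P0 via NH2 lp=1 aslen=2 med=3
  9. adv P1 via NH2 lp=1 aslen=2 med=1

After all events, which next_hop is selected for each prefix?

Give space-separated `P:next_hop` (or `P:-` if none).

Answer: P0:NH0 P1:NH0

Derivation:
Op 1: best P0=- P1=NH0
Op 2: best P0=- P1=NH2
Op 3: best P0=- P1=NH0
Op 4: best P0=- P1=NH0
Op 5: best P0=- P1=NH0
Op 6: best P0=NH0 P1=NH0
Op 7: best P0=NH0 P1=NH0
Op 8: best P0=NH0 P1=NH0
Op 9: best P0=NH0 P1=NH0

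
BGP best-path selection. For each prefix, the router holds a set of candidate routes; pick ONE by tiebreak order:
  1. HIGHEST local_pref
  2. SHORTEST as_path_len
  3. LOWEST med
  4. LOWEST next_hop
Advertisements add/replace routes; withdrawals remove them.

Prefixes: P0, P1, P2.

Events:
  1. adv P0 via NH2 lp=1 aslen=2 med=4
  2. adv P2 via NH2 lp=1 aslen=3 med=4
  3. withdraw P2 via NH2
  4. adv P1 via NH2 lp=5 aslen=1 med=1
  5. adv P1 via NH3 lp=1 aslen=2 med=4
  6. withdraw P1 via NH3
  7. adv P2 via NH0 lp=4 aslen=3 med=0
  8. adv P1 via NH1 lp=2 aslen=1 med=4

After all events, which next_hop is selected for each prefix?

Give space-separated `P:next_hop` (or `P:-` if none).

Op 1: best P0=NH2 P1=- P2=-
Op 2: best P0=NH2 P1=- P2=NH2
Op 3: best P0=NH2 P1=- P2=-
Op 4: best P0=NH2 P1=NH2 P2=-
Op 5: best P0=NH2 P1=NH2 P2=-
Op 6: best P0=NH2 P1=NH2 P2=-
Op 7: best P0=NH2 P1=NH2 P2=NH0
Op 8: best P0=NH2 P1=NH2 P2=NH0

Answer: P0:NH2 P1:NH2 P2:NH0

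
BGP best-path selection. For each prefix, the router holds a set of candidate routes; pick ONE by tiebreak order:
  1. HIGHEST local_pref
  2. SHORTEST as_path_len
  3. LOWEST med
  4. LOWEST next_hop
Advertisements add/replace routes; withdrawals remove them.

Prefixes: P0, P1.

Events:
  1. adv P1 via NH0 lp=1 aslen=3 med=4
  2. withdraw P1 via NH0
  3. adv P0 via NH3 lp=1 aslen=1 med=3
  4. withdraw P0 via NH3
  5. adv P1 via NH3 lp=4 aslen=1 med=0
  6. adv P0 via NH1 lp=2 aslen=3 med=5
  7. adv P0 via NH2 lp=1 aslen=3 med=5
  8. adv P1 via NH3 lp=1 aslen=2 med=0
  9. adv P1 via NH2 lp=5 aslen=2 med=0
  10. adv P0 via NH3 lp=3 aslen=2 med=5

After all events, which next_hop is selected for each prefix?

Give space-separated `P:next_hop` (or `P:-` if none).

Op 1: best P0=- P1=NH0
Op 2: best P0=- P1=-
Op 3: best P0=NH3 P1=-
Op 4: best P0=- P1=-
Op 5: best P0=- P1=NH3
Op 6: best P0=NH1 P1=NH3
Op 7: best P0=NH1 P1=NH3
Op 8: best P0=NH1 P1=NH3
Op 9: best P0=NH1 P1=NH2
Op 10: best P0=NH3 P1=NH2

Answer: P0:NH3 P1:NH2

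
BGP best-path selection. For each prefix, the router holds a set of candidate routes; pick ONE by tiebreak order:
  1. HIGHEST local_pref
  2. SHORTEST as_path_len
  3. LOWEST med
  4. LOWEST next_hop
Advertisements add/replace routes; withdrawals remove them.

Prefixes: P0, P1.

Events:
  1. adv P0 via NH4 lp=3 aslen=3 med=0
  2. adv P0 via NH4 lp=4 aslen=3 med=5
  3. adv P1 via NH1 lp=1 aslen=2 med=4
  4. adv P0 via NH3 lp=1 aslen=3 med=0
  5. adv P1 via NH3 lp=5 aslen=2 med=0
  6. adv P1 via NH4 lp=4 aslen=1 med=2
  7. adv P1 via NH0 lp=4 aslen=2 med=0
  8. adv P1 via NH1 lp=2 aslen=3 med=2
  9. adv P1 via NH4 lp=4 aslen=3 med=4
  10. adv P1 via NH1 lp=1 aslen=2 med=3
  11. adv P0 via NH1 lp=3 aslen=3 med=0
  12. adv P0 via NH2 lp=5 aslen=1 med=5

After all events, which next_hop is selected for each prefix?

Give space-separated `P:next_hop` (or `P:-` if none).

Op 1: best P0=NH4 P1=-
Op 2: best P0=NH4 P1=-
Op 3: best P0=NH4 P1=NH1
Op 4: best P0=NH4 P1=NH1
Op 5: best P0=NH4 P1=NH3
Op 6: best P0=NH4 P1=NH3
Op 7: best P0=NH4 P1=NH3
Op 8: best P0=NH4 P1=NH3
Op 9: best P0=NH4 P1=NH3
Op 10: best P0=NH4 P1=NH3
Op 11: best P0=NH4 P1=NH3
Op 12: best P0=NH2 P1=NH3

Answer: P0:NH2 P1:NH3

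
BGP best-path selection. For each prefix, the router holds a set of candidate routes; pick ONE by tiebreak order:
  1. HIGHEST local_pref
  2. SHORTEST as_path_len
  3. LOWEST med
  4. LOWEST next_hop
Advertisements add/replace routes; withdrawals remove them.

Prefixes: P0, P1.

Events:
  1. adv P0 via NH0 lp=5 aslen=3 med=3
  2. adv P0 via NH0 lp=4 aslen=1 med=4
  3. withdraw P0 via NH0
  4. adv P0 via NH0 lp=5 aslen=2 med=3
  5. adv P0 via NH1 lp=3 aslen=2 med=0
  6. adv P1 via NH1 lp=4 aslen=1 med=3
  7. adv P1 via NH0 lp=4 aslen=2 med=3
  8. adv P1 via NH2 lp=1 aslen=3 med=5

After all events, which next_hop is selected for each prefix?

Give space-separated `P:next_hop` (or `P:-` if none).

Answer: P0:NH0 P1:NH1

Derivation:
Op 1: best P0=NH0 P1=-
Op 2: best P0=NH0 P1=-
Op 3: best P0=- P1=-
Op 4: best P0=NH0 P1=-
Op 5: best P0=NH0 P1=-
Op 6: best P0=NH0 P1=NH1
Op 7: best P0=NH0 P1=NH1
Op 8: best P0=NH0 P1=NH1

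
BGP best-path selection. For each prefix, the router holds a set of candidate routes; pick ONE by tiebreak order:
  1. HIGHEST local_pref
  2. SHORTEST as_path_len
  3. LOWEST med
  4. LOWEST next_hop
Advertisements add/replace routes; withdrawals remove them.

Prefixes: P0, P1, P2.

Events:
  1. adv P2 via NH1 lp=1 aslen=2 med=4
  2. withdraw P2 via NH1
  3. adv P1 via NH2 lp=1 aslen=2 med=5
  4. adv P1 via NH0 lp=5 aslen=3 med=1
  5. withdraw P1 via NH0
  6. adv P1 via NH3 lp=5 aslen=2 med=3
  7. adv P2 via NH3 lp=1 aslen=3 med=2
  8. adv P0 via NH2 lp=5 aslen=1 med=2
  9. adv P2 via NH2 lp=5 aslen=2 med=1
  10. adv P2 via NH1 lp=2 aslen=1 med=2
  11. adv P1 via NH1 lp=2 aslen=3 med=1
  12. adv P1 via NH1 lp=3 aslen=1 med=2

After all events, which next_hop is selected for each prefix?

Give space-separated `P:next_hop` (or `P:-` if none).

Op 1: best P0=- P1=- P2=NH1
Op 2: best P0=- P1=- P2=-
Op 3: best P0=- P1=NH2 P2=-
Op 4: best P0=- P1=NH0 P2=-
Op 5: best P0=- P1=NH2 P2=-
Op 6: best P0=- P1=NH3 P2=-
Op 7: best P0=- P1=NH3 P2=NH3
Op 8: best P0=NH2 P1=NH3 P2=NH3
Op 9: best P0=NH2 P1=NH3 P2=NH2
Op 10: best P0=NH2 P1=NH3 P2=NH2
Op 11: best P0=NH2 P1=NH3 P2=NH2
Op 12: best P0=NH2 P1=NH3 P2=NH2

Answer: P0:NH2 P1:NH3 P2:NH2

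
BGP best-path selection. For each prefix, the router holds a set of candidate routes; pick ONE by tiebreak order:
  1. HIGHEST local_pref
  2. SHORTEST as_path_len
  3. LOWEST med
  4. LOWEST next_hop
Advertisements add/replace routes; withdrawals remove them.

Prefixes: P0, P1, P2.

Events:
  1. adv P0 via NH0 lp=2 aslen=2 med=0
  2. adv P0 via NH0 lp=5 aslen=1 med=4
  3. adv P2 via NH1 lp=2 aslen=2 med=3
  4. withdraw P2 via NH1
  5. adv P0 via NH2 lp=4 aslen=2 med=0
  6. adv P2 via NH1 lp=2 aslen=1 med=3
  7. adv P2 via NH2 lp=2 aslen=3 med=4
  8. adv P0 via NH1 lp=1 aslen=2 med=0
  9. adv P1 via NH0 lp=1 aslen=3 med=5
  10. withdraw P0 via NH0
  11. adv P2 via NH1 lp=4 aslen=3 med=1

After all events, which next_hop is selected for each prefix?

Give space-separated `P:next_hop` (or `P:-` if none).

Op 1: best P0=NH0 P1=- P2=-
Op 2: best P0=NH0 P1=- P2=-
Op 3: best P0=NH0 P1=- P2=NH1
Op 4: best P0=NH0 P1=- P2=-
Op 5: best P0=NH0 P1=- P2=-
Op 6: best P0=NH0 P1=- P2=NH1
Op 7: best P0=NH0 P1=- P2=NH1
Op 8: best P0=NH0 P1=- P2=NH1
Op 9: best P0=NH0 P1=NH0 P2=NH1
Op 10: best P0=NH2 P1=NH0 P2=NH1
Op 11: best P0=NH2 P1=NH0 P2=NH1

Answer: P0:NH2 P1:NH0 P2:NH1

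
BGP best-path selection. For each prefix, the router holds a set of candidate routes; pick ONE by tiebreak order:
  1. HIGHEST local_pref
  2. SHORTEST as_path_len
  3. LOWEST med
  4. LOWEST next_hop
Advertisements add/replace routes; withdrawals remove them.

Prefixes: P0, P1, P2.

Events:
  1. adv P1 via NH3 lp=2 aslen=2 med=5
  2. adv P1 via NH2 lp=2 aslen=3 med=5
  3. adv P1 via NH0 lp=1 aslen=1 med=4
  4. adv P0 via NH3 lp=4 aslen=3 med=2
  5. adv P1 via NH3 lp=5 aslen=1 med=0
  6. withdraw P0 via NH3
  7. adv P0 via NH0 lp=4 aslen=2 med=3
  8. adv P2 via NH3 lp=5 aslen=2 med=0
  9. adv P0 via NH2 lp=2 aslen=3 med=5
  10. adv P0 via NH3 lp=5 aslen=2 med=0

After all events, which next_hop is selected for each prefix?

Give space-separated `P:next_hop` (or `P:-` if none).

Op 1: best P0=- P1=NH3 P2=-
Op 2: best P0=- P1=NH3 P2=-
Op 3: best P0=- P1=NH3 P2=-
Op 4: best P0=NH3 P1=NH3 P2=-
Op 5: best P0=NH3 P1=NH3 P2=-
Op 6: best P0=- P1=NH3 P2=-
Op 7: best P0=NH0 P1=NH3 P2=-
Op 8: best P0=NH0 P1=NH3 P2=NH3
Op 9: best P0=NH0 P1=NH3 P2=NH3
Op 10: best P0=NH3 P1=NH3 P2=NH3

Answer: P0:NH3 P1:NH3 P2:NH3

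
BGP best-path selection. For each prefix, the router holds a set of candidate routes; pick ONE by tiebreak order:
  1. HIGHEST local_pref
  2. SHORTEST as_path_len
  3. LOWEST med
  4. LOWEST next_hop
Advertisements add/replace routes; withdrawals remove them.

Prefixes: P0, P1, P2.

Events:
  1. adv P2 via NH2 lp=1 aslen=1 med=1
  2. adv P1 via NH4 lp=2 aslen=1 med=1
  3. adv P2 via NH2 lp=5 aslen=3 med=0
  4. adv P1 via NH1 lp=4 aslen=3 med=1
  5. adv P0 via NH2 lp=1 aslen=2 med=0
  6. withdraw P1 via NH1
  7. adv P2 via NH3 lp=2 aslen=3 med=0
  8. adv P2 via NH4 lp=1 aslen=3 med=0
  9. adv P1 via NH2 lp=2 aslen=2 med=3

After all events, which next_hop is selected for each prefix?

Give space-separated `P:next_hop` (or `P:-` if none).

Op 1: best P0=- P1=- P2=NH2
Op 2: best P0=- P1=NH4 P2=NH2
Op 3: best P0=- P1=NH4 P2=NH2
Op 4: best P0=- P1=NH1 P2=NH2
Op 5: best P0=NH2 P1=NH1 P2=NH2
Op 6: best P0=NH2 P1=NH4 P2=NH2
Op 7: best P0=NH2 P1=NH4 P2=NH2
Op 8: best P0=NH2 P1=NH4 P2=NH2
Op 9: best P0=NH2 P1=NH4 P2=NH2

Answer: P0:NH2 P1:NH4 P2:NH2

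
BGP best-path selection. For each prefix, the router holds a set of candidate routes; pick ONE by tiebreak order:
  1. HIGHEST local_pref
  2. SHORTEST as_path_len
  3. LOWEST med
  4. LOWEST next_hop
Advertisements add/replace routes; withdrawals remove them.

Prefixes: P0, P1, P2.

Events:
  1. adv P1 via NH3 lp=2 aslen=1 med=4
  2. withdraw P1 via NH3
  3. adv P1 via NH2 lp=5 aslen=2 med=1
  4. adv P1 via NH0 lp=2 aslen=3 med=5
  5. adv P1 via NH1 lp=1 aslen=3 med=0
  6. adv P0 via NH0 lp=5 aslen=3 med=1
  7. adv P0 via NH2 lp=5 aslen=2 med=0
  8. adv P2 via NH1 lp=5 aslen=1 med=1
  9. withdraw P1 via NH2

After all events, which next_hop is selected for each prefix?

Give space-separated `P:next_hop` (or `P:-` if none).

Op 1: best P0=- P1=NH3 P2=-
Op 2: best P0=- P1=- P2=-
Op 3: best P0=- P1=NH2 P2=-
Op 4: best P0=- P1=NH2 P2=-
Op 5: best P0=- P1=NH2 P2=-
Op 6: best P0=NH0 P1=NH2 P2=-
Op 7: best P0=NH2 P1=NH2 P2=-
Op 8: best P0=NH2 P1=NH2 P2=NH1
Op 9: best P0=NH2 P1=NH0 P2=NH1

Answer: P0:NH2 P1:NH0 P2:NH1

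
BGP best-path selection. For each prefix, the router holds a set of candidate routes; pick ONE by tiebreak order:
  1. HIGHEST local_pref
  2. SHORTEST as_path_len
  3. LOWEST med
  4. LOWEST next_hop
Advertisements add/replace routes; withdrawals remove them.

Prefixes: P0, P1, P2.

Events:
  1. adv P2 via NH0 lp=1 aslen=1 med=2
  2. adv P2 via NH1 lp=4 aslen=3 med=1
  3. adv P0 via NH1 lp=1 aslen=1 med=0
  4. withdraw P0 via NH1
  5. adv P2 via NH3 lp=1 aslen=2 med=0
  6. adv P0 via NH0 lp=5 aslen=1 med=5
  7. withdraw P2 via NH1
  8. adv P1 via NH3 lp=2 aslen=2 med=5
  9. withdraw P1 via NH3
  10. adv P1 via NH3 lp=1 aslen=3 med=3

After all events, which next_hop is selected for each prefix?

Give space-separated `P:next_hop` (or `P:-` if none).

Answer: P0:NH0 P1:NH3 P2:NH0

Derivation:
Op 1: best P0=- P1=- P2=NH0
Op 2: best P0=- P1=- P2=NH1
Op 3: best P0=NH1 P1=- P2=NH1
Op 4: best P0=- P1=- P2=NH1
Op 5: best P0=- P1=- P2=NH1
Op 6: best P0=NH0 P1=- P2=NH1
Op 7: best P0=NH0 P1=- P2=NH0
Op 8: best P0=NH0 P1=NH3 P2=NH0
Op 9: best P0=NH0 P1=- P2=NH0
Op 10: best P0=NH0 P1=NH3 P2=NH0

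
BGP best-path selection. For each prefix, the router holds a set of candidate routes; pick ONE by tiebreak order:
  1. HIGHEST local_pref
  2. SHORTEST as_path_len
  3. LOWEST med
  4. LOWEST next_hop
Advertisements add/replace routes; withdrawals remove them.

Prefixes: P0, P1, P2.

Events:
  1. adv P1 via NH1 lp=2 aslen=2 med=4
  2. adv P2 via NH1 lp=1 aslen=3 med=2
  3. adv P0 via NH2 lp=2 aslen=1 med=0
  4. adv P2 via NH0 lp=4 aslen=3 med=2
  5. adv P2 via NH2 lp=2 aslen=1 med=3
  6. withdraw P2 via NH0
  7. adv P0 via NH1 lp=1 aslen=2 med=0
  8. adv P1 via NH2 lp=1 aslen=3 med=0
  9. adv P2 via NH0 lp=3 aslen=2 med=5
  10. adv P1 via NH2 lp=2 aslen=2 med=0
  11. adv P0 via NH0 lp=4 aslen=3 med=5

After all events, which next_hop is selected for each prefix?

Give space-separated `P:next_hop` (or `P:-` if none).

Answer: P0:NH0 P1:NH2 P2:NH0

Derivation:
Op 1: best P0=- P1=NH1 P2=-
Op 2: best P0=- P1=NH1 P2=NH1
Op 3: best P0=NH2 P1=NH1 P2=NH1
Op 4: best P0=NH2 P1=NH1 P2=NH0
Op 5: best P0=NH2 P1=NH1 P2=NH0
Op 6: best P0=NH2 P1=NH1 P2=NH2
Op 7: best P0=NH2 P1=NH1 P2=NH2
Op 8: best P0=NH2 P1=NH1 P2=NH2
Op 9: best P0=NH2 P1=NH1 P2=NH0
Op 10: best P0=NH2 P1=NH2 P2=NH0
Op 11: best P0=NH0 P1=NH2 P2=NH0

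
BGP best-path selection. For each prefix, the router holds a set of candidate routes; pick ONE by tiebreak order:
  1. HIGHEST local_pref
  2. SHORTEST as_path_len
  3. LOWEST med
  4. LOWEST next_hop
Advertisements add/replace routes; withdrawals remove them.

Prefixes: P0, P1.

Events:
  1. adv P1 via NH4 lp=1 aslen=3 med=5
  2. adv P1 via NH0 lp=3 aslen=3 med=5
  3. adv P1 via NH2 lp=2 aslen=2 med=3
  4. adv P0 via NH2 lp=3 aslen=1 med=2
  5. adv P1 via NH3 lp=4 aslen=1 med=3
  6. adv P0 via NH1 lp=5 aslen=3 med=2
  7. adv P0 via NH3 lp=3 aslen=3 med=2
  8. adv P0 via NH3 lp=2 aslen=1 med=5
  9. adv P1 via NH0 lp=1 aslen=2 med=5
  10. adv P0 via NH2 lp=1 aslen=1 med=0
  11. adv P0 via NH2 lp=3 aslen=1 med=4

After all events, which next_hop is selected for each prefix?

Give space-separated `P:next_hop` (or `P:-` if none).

Answer: P0:NH1 P1:NH3

Derivation:
Op 1: best P0=- P1=NH4
Op 2: best P0=- P1=NH0
Op 3: best P0=- P1=NH0
Op 4: best P0=NH2 P1=NH0
Op 5: best P0=NH2 P1=NH3
Op 6: best P0=NH1 P1=NH3
Op 7: best P0=NH1 P1=NH3
Op 8: best P0=NH1 P1=NH3
Op 9: best P0=NH1 P1=NH3
Op 10: best P0=NH1 P1=NH3
Op 11: best P0=NH1 P1=NH3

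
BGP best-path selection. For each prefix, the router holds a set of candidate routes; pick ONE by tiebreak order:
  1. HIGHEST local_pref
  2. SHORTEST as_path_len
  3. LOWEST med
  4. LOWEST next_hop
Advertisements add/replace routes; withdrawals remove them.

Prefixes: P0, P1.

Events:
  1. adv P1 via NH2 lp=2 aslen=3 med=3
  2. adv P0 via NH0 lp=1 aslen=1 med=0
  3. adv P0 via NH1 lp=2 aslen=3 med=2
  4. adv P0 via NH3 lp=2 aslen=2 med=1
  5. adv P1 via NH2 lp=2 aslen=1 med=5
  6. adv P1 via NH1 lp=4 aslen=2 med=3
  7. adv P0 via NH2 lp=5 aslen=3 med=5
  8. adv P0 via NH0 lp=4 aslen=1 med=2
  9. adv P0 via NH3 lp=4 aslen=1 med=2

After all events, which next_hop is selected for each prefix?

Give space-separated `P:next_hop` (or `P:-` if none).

Answer: P0:NH2 P1:NH1

Derivation:
Op 1: best P0=- P1=NH2
Op 2: best P0=NH0 P1=NH2
Op 3: best P0=NH1 P1=NH2
Op 4: best P0=NH3 P1=NH2
Op 5: best P0=NH3 P1=NH2
Op 6: best P0=NH3 P1=NH1
Op 7: best P0=NH2 P1=NH1
Op 8: best P0=NH2 P1=NH1
Op 9: best P0=NH2 P1=NH1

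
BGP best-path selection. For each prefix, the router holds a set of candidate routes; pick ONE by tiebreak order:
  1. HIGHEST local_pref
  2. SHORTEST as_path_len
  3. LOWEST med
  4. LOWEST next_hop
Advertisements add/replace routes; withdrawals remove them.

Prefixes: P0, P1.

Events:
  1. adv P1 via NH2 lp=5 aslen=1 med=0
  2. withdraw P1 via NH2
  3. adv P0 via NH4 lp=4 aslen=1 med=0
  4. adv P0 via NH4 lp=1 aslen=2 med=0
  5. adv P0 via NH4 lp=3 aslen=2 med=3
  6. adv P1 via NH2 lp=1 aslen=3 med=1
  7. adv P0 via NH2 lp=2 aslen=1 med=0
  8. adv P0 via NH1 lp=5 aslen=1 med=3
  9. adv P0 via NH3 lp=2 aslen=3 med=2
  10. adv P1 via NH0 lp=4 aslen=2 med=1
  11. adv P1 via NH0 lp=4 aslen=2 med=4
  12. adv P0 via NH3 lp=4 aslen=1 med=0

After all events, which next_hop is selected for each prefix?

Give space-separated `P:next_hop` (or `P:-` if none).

Answer: P0:NH1 P1:NH0

Derivation:
Op 1: best P0=- P1=NH2
Op 2: best P0=- P1=-
Op 3: best P0=NH4 P1=-
Op 4: best P0=NH4 P1=-
Op 5: best P0=NH4 P1=-
Op 6: best P0=NH4 P1=NH2
Op 7: best P0=NH4 P1=NH2
Op 8: best P0=NH1 P1=NH2
Op 9: best P0=NH1 P1=NH2
Op 10: best P0=NH1 P1=NH0
Op 11: best P0=NH1 P1=NH0
Op 12: best P0=NH1 P1=NH0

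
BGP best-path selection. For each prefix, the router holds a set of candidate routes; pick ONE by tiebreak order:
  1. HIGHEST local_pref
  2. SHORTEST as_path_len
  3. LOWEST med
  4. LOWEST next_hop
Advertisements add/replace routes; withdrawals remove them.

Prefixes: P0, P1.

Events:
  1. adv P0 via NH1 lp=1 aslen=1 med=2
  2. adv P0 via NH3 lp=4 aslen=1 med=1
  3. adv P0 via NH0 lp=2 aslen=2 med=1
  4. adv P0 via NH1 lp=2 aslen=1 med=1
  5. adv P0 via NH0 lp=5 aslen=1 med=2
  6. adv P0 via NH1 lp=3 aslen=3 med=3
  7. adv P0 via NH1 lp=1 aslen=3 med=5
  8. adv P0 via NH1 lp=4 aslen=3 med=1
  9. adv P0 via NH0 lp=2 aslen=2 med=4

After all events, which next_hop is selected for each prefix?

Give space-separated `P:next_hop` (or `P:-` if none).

Op 1: best P0=NH1 P1=-
Op 2: best P0=NH3 P1=-
Op 3: best P0=NH3 P1=-
Op 4: best P0=NH3 P1=-
Op 5: best P0=NH0 P1=-
Op 6: best P0=NH0 P1=-
Op 7: best P0=NH0 P1=-
Op 8: best P0=NH0 P1=-
Op 9: best P0=NH3 P1=-

Answer: P0:NH3 P1:-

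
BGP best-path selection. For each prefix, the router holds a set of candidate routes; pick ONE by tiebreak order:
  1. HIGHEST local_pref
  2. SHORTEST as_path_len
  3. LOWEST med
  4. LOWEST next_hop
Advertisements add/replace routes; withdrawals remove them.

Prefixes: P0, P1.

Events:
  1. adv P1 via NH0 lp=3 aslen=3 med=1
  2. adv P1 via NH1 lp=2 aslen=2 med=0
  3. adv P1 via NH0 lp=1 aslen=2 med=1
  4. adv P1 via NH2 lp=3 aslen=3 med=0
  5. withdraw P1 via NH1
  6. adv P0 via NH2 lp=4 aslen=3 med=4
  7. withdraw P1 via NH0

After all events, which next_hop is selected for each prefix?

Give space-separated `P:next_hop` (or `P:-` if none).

Op 1: best P0=- P1=NH0
Op 2: best P0=- P1=NH0
Op 3: best P0=- P1=NH1
Op 4: best P0=- P1=NH2
Op 5: best P0=- P1=NH2
Op 6: best P0=NH2 P1=NH2
Op 7: best P0=NH2 P1=NH2

Answer: P0:NH2 P1:NH2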